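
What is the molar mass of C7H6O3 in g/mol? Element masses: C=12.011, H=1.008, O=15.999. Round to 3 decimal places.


M = sum(count * atomic_mass) over atoms.
M = 7*12.011 + 6*1.008 + 3*15.999
M = 84.077 + 6.048 + 47.997
M = 138.122 g/mol, rounded to 3 dp:

138.122 g/mol


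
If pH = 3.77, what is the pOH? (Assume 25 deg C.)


At 25 deg C, pH + pOH = 14.
pOH = 14 - pH = 14 - 3.77
pOH = 10.23:

10.23


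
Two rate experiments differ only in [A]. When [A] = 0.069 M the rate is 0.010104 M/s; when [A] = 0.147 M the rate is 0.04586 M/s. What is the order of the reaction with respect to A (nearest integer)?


Rate is proportional to [A]^n, so rate2/rate1 = ([A]2/[A]1)^n. Take logs to solve for n.
rate2/rate1 = 0.04586 / 0.010104 = 4.5388
[A]2/[A]1 = 0.147 / 0.069 = 2.1304
n = ln(4.5388) / ln(2.1304) = 2.0
Nearest integer order:

2


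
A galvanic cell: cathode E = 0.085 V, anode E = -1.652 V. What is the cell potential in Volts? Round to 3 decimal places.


Standard cell potential: E_cell = E_cathode - E_anode.
E_cell = 0.085 - (-1.652)
E_cell = 1.737 V, rounded to 3 dp:

1.737 V


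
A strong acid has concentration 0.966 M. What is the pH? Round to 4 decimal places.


A strong acid dissociates completely, so [H+] equals the given concentration.
pH = -log10([H+]) = -log10(0.966)
pH = 0.01502287, rounded to 4 dp:

0.0150


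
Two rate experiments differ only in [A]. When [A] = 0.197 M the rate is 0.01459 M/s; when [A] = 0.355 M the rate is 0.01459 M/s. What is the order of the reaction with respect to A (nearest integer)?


Rate is proportional to [A]^n, so rate2/rate1 = ([A]2/[A]1)^n. Take logs to solve for n.
rate2/rate1 = 0.01459 / 0.01459 = 1.0
[A]2/[A]1 = 0.355 / 0.197 = 1.802
n = ln(1.0) / ln(1.802) = 0.0
Nearest integer order:

0


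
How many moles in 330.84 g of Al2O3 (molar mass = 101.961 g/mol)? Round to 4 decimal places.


n = mass / M
n = 330.84 / 101.961
n = 3.24477006 mol, rounded to 4 dp:

3.2448 mol


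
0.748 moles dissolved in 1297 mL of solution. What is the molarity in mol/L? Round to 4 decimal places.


Convert volume to liters: V_L = V_mL / 1000.
V_L = 1297 / 1000 = 1.297 L
M = n / V_L = 0.748 / 1.297
M = 0.5767155 mol/L, rounded to 4 dp:

0.5767 mol/L


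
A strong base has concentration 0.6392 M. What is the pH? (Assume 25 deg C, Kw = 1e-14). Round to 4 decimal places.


A strong base dissociates completely, so [OH-] equals the given concentration.
pOH = -log10([OH-]) = -log10(0.6392) = 0.194363
pH = 14 - pOH = 14 - 0.194363
pH = 13.805637, rounded to 4 dp:

13.8056


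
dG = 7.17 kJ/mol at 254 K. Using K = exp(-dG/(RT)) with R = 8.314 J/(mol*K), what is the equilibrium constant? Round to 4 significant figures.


dG is in kJ/mol; multiply by 1000 to match R in J/(mol*K).
RT = 8.314 * 254 = 2111.756 J/mol
exponent = -dG*1000 / (RT) = -(7.17*1000) / 2111.756 = -3.39527862
K = exp(-3.39527862)
K = 0.03353121, rounded to 4 significant figures:

0.03353


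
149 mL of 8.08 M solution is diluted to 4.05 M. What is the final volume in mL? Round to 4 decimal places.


Dilution: M1*V1 = M2*V2, solve for V2.
V2 = M1*V1 / M2
V2 = 8.08 * 149 / 4.05
V2 = 1203.92 / 4.05
V2 = 297.26419753 mL, rounded to 4 dp:

297.2642 mL


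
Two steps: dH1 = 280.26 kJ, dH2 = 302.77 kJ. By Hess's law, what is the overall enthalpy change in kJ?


Hess's law: enthalpy is a state function, so add the step enthalpies.
dH_total = dH1 + dH2 = 280.26 + (302.77)
dH_total = 583.03 kJ:

583.03 kJ


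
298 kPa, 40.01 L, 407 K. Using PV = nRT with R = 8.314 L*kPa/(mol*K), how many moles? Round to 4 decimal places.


PV = nRT, solve for n = PV / (RT).
PV = 298 * 40.01 = 11922.98
RT = 8.314 * 407 = 3383.798
n = 11922.98 / 3383.798
n = 3.52354957 mol, rounded to 4 dp:

3.5235 mol


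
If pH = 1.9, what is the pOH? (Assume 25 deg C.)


At 25 deg C, pH + pOH = 14.
pOH = 14 - pH = 14 - 1.9
pOH = 12.1:

12.10


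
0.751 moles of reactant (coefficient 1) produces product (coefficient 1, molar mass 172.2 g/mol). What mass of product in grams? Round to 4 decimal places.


Use the coefficient ratio to convert reactant moles to product moles, then multiply by the product's molar mass.
moles_P = moles_R * (coeff_P / coeff_R) = 0.751 * (1/1) = 0.751
mass_P = moles_P * M_P = 0.751 * 172.2
mass_P = 129.3222 g, rounded to 4 dp:

129.3222 g


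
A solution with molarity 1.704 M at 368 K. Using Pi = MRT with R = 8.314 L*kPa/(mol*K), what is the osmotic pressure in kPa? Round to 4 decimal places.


Osmotic pressure (van't Hoff): Pi = M*R*T.
RT = 8.314 * 368 = 3059.552
Pi = 1.704 * 3059.552
Pi = 5213.476608 kPa, rounded to 4 dp:

5213.4766 kPa


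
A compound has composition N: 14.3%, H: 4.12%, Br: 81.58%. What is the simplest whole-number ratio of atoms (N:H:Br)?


Assume 100 g of compound, divide each mass% by atomic mass to get moles, then normalize by the smallest to get a raw atom ratio.
Moles per 100 g: N: 14.3/14.007 = 1.0209, H: 4.12/1.008 = 4.0873, Br: 81.58/79.904 = 1.021
Raw ratio (divide by min = 1.0209): N: 1.0, H: 4.004, Br: 1.0
Multiply by 1 to clear fractions: N: 1.0 ~= 1, H: 4.004 ~= 4, Br: 1.0 ~= 1
Reduce by GCD to get the simplest whole-number ratio:

1:4:1


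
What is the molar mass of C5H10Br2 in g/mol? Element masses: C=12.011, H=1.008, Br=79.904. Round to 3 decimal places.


M = sum(count * atomic_mass) over atoms.
M = 5*12.011 + 10*1.008 + 2*79.904
M = 60.055 + 10.08 + 159.808
M = 229.943 g/mol, rounded to 3 dp:

229.943 g/mol


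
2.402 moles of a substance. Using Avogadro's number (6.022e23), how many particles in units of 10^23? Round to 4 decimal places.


N = n * NA, then divide by 1e23 for the requested units.
N / 1e23 = n * 6.022
N / 1e23 = 2.402 * 6.022
N / 1e23 = 14.464844, rounded to 4 dp:

14.4648


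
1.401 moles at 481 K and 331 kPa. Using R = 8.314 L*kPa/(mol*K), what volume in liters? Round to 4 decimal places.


PV = nRT, solve for V = nRT / P.
nRT = 1.401 * 8.314 * 481 = 5602.6466
V = 5602.6466 / 331
V = 16.92642477 L, rounded to 4 dp:

16.9264 L


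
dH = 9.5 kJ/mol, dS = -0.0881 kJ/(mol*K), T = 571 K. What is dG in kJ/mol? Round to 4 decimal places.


Gibbs: dG = dH - T*dS (consistent units, dS already in kJ/(mol*K)).
T*dS = 571 * -0.0881 = -50.3051
dG = 9.5 - (-50.3051)
dG = 59.8051 kJ/mol, rounded to 4 dp:

59.8051 kJ/mol


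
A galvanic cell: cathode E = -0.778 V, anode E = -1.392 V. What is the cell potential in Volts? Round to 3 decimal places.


Standard cell potential: E_cell = E_cathode - E_anode.
E_cell = -0.778 - (-1.392)
E_cell = 0.614 V, rounded to 3 dp:

0.614 V


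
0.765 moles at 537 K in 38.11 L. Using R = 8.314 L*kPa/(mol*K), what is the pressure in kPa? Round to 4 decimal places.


PV = nRT, solve for P = nRT / V.
nRT = 0.765 * 8.314 * 537 = 3415.4328
P = 3415.4328 / 38.11
P = 89.6203831 kPa, rounded to 4 dp:

89.6204 kPa


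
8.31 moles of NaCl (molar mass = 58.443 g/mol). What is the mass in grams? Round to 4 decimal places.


mass = n * M
mass = 8.31 * 58.443
mass = 485.66133 g, rounded to 4 dp:

485.6613 g


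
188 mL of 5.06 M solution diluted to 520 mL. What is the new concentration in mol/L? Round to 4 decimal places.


Dilution: M1*V1 = M2*V2, solve for M2.
M2 = M1*V1 / V2
M2 = 5.06 * 188 / 520
M2 = 951.28 / 520
M2 = 1.82938462 mol/L, rounded to 4 dp:

1.8294 mol/L


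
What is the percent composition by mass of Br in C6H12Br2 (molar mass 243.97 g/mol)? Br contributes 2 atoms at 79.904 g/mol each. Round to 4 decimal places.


pct = 100 * (n_elem * M_elem) / M_total
mass_contribution = 2 * 79.904 = 159.808 g/mol
pct = 100 * 159.808 / 243.97
pct = 65.50313563 %, rounded to 4 dp:

65.5031 %


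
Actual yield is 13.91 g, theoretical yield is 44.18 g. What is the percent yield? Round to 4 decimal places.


% yield = 100 * actual / theoretical
% yield = 100 * 13.91 / 44.18
% yield = 31.48483477 %, rounded to 4 dp:

31.4848 %


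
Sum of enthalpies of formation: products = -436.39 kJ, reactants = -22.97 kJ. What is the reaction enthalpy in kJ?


dH_rxn = sum(dH_f products) - sum(dH_f reactants)
dH_rxn = -436.39 - (-22.97)
dH_rxn = -413.42 kJ:

-413.42 kJ


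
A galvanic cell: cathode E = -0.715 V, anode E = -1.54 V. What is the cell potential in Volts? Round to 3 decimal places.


Standard cell potential: E_cell = E_cathode - E_anode.
E_cell = -0.715 - (-1.54)
E_cell = 0.825 V, rounded to 3 dp:

0.825 V


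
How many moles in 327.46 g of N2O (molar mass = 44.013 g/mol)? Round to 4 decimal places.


n = mass / M
n = 327.46 / 44.013
n = 7.44007452 mol, rounded to 4 dp:

7.4401 mol


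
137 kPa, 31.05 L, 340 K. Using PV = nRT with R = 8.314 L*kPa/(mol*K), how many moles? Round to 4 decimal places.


PV = nRT, solve for n = PV / (RT).
PV = 137 * 31.05 = 4253.85
RT = 8.314 * 340 = 2826.76
n = 4253.85 / 2826.76
n = 1.50485008 mol, rounded to 4 dp:

1.5049 mol


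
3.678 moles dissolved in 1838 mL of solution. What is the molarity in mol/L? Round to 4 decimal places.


Convert volume to liters: V_L = V_mL / 1000.
V_L = 1838 / 1000 = 1.838 L
M = n / V_L = 3.678 / 1.838
M = 2.00108814 mol/L, rounded to 4 dp:

2.0011 mol/L


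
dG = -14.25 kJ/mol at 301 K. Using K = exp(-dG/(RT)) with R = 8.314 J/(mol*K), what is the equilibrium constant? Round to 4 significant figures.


dG is in kJ/mol; multiply by 1000 to match R in J/(mol*K).
RT = 8.314 * 301 = 2502.514 J/mol
exponent = -dG*1000 / (RT) = -(-14.25*1000) / 2502.514 = 5.69427384
K = exp(5.69427384)
K = 297.16093, rounded to 4 significant figures:

297.2


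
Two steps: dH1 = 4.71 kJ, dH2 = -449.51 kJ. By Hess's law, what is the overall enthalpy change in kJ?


Hess's law: enthalpy is a state function, so add the step enthalpies.
dH_total = dH1 + dH2 = 4.71 + (-449.51)
dH_total = -444.8 kJ:

-444.80 kJ


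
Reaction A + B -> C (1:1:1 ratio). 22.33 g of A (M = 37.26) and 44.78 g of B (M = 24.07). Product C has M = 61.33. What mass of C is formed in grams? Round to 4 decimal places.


Find moles of each reactant; the smaller value is the limiting reagent in a 1:1:1 reaction, so moles_C equals moles of the limiter.
n_A = mass_A / M_A = 22.33 / 37.26 = 0.599302 mol
n_B = mass_B / M_B = 44.78 / 24.07 = 1.860407 mol
Limiting reagent: A (smaller), n_limiting = 0.599302 mol
mass_C = n_limiting * M_C = 0.599302 * 61.33
mass_C = 36.75519166 g, rounded to 4 dp:

36.7552 g


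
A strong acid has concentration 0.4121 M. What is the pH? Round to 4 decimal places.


A strong acid dissociates completely, so [H+] equals the given concentration.
pH = -log10([H+]) = -log10(0.4121)
pH = 0.38499739, rounded to 4 dp:

0.3850


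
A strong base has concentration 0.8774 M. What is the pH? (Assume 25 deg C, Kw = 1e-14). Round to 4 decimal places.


A strong base dissociates completely, so [OH-] equals the given concentration.
pOH = -log10([OH-]) = -log10(0.8774) = 0.056802
pH = 14 - pOH = 14 - 0.056802
pH = 13.943198, rounded to 4 dp:

13.9432


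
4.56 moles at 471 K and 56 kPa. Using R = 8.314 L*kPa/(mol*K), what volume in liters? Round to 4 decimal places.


PV = nRT, solve for V = nRT / P.
nRT = 4.56 * 8.314 * 471 = 17856.4766
V = 17856.4766 / 56
V = 318.86565357 L, rounded to 4 dp:

318.8657 L


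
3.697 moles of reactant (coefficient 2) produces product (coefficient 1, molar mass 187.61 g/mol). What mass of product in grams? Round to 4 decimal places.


Use the coefficient ratio to convert reactant moles to product moles, then multiply by the product's molar mass.
moles_P = moles_R * (coeff_P / coeff_R) = 3.697 * (1/2) = 1.8485
mass_P = moles_P * M_P = 1.8485 * 187.61
mass_P = 346.797085 g, rounded to 4 dp:

346.7971 g


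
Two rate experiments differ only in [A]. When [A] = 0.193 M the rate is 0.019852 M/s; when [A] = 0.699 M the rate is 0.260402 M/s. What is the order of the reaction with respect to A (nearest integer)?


Rate is proportional to [A]^n, so rate2/rate1 = ([A]2/[A]1)^n. Take logs to solve for n.
rate2/rate1 = 0.260402 / 0.019852 = 13.1172
[A]2/[A]1 = 0.699 / 0.193 = 3.6218
n = ln(13.1172) / ln(3.6218) = 2.0
Nearest integer order:

2


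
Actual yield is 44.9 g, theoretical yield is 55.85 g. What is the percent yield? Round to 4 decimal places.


% yield = 100 * actual / theoretical
% yield = 100 * 44.9 / 55.85
% yield = 80.39391226 %, rounded to 4 dp:

80.3939 %


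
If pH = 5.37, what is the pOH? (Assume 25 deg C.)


At 25 deg C, pH + pOH = 14.
pOH = 14 - pH = 14 - 5.37
pOH = 8.63:

8.63


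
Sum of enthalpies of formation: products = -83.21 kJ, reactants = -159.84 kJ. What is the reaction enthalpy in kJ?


dH_rxn = sum(dH_f products) - sum(dH_f reactants)
dH_rxn = -83.21 - (-159.84)
dH_rxn = 76.63 kJ:

76.63 kJ


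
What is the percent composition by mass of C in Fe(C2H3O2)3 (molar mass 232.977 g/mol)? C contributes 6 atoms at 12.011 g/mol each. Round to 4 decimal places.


pct = 100 * (n_elem * M_elem) / M_total
mass_contribution = 6 * 12.011 = 72.066 g/mol
pct = 100 * 72.066 / 232.977
pct = 30.93266717 %, rounded to 4 dp:

30.9327 %


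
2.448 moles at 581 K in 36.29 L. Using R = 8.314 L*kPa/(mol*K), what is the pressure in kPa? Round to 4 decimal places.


PV = nRT, solve for P = nRT / V.
nRT = 2.448 * 8.314 * 581 = 11824.9024
P = 11824.9024 / 36.29
P = 325.84465142 kPa, rounded to 4 dp:

325.8447 kPa


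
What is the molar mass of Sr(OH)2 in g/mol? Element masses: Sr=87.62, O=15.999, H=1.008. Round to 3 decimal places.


M = sum(count * atomic_mass) over atoms.
M = 1*87.62 + 2*15.999 + 2*1.008
M = 87.62 + 31.998 + 2.016
M = 121.634 g/mol, rounded to 3 dp:

121.634 g/mol


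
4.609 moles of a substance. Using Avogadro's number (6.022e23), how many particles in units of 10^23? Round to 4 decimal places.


N = n * NA, then divide by 1e23 for the requested units.
N / 1e23 = n * 6.022
N / 1e23 = 4.609 * 6.022
N / 1e23 = 27.755398, rounded to 4 dp:

27.7554


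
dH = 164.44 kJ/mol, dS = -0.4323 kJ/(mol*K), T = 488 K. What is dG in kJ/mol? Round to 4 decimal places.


Gibbs: dG = dH - T*dS (consistent units, dS already in kJ/(mol*K)).
T*dS = 488 * -0.4323 = -210.9624
dG = 164.44 - (-210.9624)
dG = 375.4024 kJ/mol, rounded to 4 dp:

375.4024 kJ/mol


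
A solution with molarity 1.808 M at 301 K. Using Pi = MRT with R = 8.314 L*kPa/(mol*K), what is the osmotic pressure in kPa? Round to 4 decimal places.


Osmotic pressure (van't Hoff): Pi = M*R*T.
RT = 8.314 * 301 = 2502.514
Pi = 1.808 * 2502.514
Pi = 4524.545312 kPa, rounded to 4 dp:

4524.5453 kPa


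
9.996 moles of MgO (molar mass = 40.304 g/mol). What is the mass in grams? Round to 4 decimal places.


mass = n * M
mass = 9.996 * 40.304
mass = 402.878784 g, rounded to 4 dp:

402.8788 g


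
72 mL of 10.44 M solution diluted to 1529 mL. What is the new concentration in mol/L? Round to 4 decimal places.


Dilution: M1*V1 = M2*V2, solve for M2.
M2 = M1*V1 / V2
M2 = 10.44 * 72 / 1529
M2 = 751.68 / 1529
M2 = 0.49161543 mol/L, rounded to 4 dp:

0.4916 mol/L


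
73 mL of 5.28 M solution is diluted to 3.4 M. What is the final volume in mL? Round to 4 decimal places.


Dilution: M1*V1 = M2*V2, solve for V2.
V2 = M1*V1 / M2
V2 = 5.28 * 73 / 3.4
V2 = 385.44 / 3.4
V2 = 113.36470588 mL, rounded to 4 dp:

113.3647 mL


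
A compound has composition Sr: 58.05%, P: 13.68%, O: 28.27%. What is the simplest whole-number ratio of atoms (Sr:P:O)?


Assume 100 g of compound, divide each mass% by atomic mass to get moles, then normalize by the smallest to get a raw atom ratio.
Moles per 100 g: Sr: 58.05/87.62 = 0.6625, P: 13.68/30.974 = 0.4417, O: 28.27/15.999 = 1.767
Raw ratio (divide by min = 0.4417): Sr: 1.5, P: 1.0, O: 4.001
Multiply by 2 to clear fractions: Sr: 3.0 ~= 3, P: 2.0 ~= 2, O: 8.002 ~= 8
Reduce by GCD to get the simplest whole-number ratio:

3:2:8


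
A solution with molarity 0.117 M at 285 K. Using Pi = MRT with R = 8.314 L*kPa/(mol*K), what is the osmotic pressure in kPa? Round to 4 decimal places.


Osmotic pressure (van't Hoff): Pi = M*R*T.
RT = 8.314 * 285 = 2369.49
Pi = 0.117 * 2369.49
Pi = 277.23033 kPa, rounded to 4 dp:

277.2303 kPa


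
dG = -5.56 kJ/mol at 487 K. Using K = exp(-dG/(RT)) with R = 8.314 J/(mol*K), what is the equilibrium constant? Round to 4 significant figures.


dG is in kJ/mol; multiply by 1000 to match R in J/(mol*K).
RT = 8.314 * 487 = 4048.918 J/mol
exponent = -dG*1000 / (RT) = -(-5.56*1000) / 4048.918 = 1.37320637
K = exp(1.37320637)
K = 3.9479891, rounded to 4 significant figures:

3.948


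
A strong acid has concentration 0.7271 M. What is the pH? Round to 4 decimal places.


A strong acid dissociates completely, so [H+] equals the given concentration.
pH = -log10([H+]) = -log10(0.7271)
pH = 0.13840586, rounded to 4 dp:

0.1384


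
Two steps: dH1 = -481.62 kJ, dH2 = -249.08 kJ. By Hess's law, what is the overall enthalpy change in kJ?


Hess's law: enthalpy is a state function, so add the step enthalpies.
dH_total = dH1 + dH2 = -481.62 + (-249.08)
dH_total = -730.7 kJ:

-730.70 kJ


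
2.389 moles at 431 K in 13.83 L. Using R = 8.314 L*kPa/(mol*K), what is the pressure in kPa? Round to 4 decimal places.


PV = nRT, solve for P = nRT / V.
nRT = 2.389 * 8.314 * 431 = 8560.5849
P = 8560.5849 / 13.83
P = 618.98661605 kPa, rounded to 4 dp:

618.9866 kPa


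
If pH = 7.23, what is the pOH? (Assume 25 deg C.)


At 25 deg C, pH + pOH = 14.
pOH = 14 - pH = 14 - 7.23
pOH = 6.77:

6.77


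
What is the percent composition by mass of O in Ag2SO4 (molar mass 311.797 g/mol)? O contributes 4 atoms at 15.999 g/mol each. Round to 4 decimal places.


pct = 100 * (n_elem * M_elem) / M_total
mass_contribution = 4 * 15.999 = 63.996 g/mol
pct = 100 * 63.996 / 311.797
pct = 20.5248928 %, rounded to 4 dp:

20.5249 %


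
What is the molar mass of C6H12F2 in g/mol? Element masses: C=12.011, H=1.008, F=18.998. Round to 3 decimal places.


M = sum(count * atomic_mass) over atoms.
M = 6*12.011 + 12*1.008 + 2*18.998
M = 72.066 + 12.096 + 37.996
M = 122.158 g/mol, rounded to 3 dp:

122.158 g/mol


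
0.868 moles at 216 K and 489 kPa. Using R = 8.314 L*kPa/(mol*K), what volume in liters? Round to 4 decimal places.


PV = nRT, solve for V = nRT / P.
nRT = 0.868 * 8.314 * 216 = 1558.7752
V = 1558.7752 / 489
V = 3.18767935 L, rounded to 4 dp:

3.1877 L


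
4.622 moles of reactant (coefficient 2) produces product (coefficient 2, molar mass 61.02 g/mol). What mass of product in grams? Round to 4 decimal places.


Use the coefficient ratio to convert reactant moles to product moles, then multiply by the product's molar mass.
moles_P = moles_R * (coeff_P / coeff_R) = 4.622 * (2/2) = 4.622
mass_P = moles_P * M_P = 4.622 * 61.02
mass_P = 282.03444 g, rounded to 4 dp:

282.0344 g


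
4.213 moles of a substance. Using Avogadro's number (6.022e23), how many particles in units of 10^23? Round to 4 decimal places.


N = n * NA, then divide by 1e23 for the requested units.
N / 1e23 = n * 6.022
N / 1e23 = 4.213 * 6.022
N / 1e23 = 25.370686, rounded to 4 dp:

25.3707


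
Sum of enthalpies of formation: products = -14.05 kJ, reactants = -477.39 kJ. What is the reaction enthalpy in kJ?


dH_rxn = sum(dH_f products) - sum(dH_f reactants)
dH_rxn = -14.05 - (-477.39)
dH_rxn = 463.34 kJ:

463.34 kJ


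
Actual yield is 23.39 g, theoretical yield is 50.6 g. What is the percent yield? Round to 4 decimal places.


% yield = 100 * actual / theoretical
% yield = 100 * 23.39 / 50.6
% yield = 46.22529644 %, rounded to 4 dp:

46.2253 %


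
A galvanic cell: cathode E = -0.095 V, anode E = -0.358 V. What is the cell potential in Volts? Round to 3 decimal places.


Standard cell potential: E_cell = E_cathode - E_anode.
E_cell = -0.095 - (-0.358)
E_cell = 0.263 V, rounded to 3 dp:

0.263 V


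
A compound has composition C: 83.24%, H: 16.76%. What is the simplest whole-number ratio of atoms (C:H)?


Assume 100 g of compound, divide each mass% by atomic mass to get moles, then normalize by the smallest to get a raw atom ratio.
Moles per 100 g: C: 83.24/12.011 = 6.9303, H: 16.76/1.008 = 16.627
Raw ratio (divide by min = 6.9303): C: 1.0, H: 2.399
Multiply by 5 to clear fractions: C: 5.0 ~= 5, H: 11.996 ~= 12
Reduce by GCD to get the simplest whole-number ratio:

5:12


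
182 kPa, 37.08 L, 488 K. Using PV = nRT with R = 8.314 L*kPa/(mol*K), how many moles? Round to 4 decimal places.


PV = nRT, solve for n = PV / (RT).
PV = 182 * 37.08 = 6748.56
RT = 8.314 * 488 = 4057.232
n = 6748.56 / 4057.232
n = 1.66334092 mol, rounded to 4 dp:

1.6633 mol


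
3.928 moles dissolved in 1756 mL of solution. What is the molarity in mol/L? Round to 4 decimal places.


Convert volume to liters: V_L = V_mL / 1000.
V_L = 1756 / 1000 = 1.756 L
M = n / V_L = 3.928 / 1.756
M = 2.23690205 mol/L, rounded to 4 dp:

2.2369 mol/L


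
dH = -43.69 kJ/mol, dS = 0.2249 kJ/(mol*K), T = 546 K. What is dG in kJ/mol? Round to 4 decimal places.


Gibbs: dG = dH - T*dS (consistent units, dS already in kJ/(mol*K)).
T*dS = 546 * 0.2249 = 122.7954
dG = -43.69 - (122.7954)
dG = -166.4854 kJ/mol, rounded to 4 dp:

-166.4854 kJ/mol


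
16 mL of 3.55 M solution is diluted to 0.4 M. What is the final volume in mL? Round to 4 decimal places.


Dilution: M1*V1 = M2*V2, solve for V2.
V2 = M1*V1 / M2
V2 = 3.55 * 16 / 0.4
V2 = 56.8 / 0.4
V2 = 142.0 mL, rounded to 4 dp:

142.0000 mL


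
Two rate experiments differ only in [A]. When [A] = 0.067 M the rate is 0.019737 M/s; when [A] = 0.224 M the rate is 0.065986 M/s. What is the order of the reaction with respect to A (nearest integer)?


Rate is proportional to [A]^n, so rate2/rate1 = ([A]2/[A]1)^n. Take logs to solve for n.
rate2/rate1 = 0.065986 / 0.019737 = 3.3433
[A]2/[A]1 = 0.224 / 0.067 = 3.3433
n = ln(3.3433) / ln(3.3433) = 1.0
Nearest integer order:

1


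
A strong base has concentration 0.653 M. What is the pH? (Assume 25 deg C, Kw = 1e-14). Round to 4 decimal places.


A strong base dissociates completely, so [OH-] equals the given concentration.
pOH = -log10([OH-]) = -log10(0.653) = 0.185087
pH = 14 - pOH = 14 - 0.185087
pH = 13.814913, rounded to 4 dp:

13.8149


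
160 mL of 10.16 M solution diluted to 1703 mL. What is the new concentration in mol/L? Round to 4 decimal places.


Dilution: M1*V1 = M2*V2, solve for M2.
M2 = M1*V1 / V2
M2 = 10.16 * 160 / 1703
M2 = 1625.6 / 1703
M2 = 0.95455079 mol/L, rounded to 4 dp:

0.9546 mol/L


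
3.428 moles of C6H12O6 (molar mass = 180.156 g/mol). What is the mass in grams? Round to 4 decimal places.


mass = n * M
mass = 3.428 * 180.156
mass = 617.574768 g, rounded to 4 dp:

617.5748 g


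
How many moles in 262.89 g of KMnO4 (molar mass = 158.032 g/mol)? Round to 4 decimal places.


n = mass / M
n = 262.89 / 158.032
n = 1.66352384 mol, rounded to 4 dp:

1.6635 mol


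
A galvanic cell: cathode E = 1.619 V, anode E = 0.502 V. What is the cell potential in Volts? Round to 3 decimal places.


Standard cell potential: E_cell = E_cathode - E_anode.
E_cell = 1.619 - (0.502)
E_cell = 1.117 V, rounded to 3 dp:

1.117 V


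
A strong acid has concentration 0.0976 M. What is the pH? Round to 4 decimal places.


A strong acid dissociates completely, so [H+] equals the given concentration.
pH = -log10([H+]) = -log10(0.0976)
pH = 1.01055018, rounded to 4 dp:

1.0106


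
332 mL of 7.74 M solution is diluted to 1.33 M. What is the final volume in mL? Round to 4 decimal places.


Dilution: M1*V1 = M2*V2, solve for V2.
V2 = M1*V1 / M2
V2 = 7.74 * 332 / 1.33
V2 = 2569.68 / 1.33
V2 = 1932.09022556 mL, rounded to 4 dp:

1932.0902 mL


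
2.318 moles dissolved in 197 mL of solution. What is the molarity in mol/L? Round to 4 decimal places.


Convert volume to liters: V_L = V_mL / 1000.
V_L = 197 / 1000 = 0.197 L
M = n / V_L = 2.318 / 0.197
M = 11.76649746 mol/L, rounded to 4 dp:

11.7665 mol/L


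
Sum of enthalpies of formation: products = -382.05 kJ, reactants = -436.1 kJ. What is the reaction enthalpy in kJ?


dH_rxn = sum(dH_f products) - sum(dH_f reactants)
dH_rxn = -382.05 - (-436.1)
dH_rxn = 54.05 kJ:

54.05 kJ


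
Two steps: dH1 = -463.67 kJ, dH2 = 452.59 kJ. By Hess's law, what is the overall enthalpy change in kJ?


Hess's law: enthalpy is a state function, so add the step enthalpies.
dH_total = dH1 + dH2 = -463.67 + (452.59)
dH_total = -11.08 kJ:

-11.08 kJ


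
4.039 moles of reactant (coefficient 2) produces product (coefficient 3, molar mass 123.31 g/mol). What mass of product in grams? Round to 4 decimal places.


Use the coefficient ratio to convert reactant moles to product moles, then multiply by the product's molar mass.
moles_P = moles_R * (coeff_P / coeff_R) = 4.039 * (3/2) = 6.0585
mass_P = moles_P * M_P = 6.0585 * 123.31
mass_P = 747.073635 g, rounded to 4 dp:

747.0736 g


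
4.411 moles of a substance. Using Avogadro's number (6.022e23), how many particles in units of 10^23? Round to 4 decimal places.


N = n * NA, then divide by 1e23 for the requested units.
N / 1e23 = n * 6.022
N / 1e23 = 4.411 * 6.022
N / 1e23 = 26.563042, rounded to 4 dp:

26.5630


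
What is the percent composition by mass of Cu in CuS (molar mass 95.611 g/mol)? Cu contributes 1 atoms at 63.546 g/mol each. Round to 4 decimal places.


pct = 100 * (n_elem * M_elem) / M_total
mass_contribution = 1 * 63.546 = 63.546 g/mol
pct = 100 * 63.546 / 95.611
pct = 66.46306387 %, rounded to 4 dp:

66.4631 %


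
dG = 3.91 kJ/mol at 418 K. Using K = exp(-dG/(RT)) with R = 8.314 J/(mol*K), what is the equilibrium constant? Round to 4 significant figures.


dG is in kJ/mol; multiply by 1000 to match R in J/(mol*K).
RT = 8.314 * 418 = 3475.252 J/mol
exponent = -dG*1000 / (RT) = -(3.91*1000) / 3475.252 = -1.12509827
K = exp(-1.12509827)
K = 0.32462057, rounded to 4 significant figures:

0.3246


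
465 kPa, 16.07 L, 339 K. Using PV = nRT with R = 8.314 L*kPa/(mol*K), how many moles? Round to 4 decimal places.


PV = nRT, solve for n = PV / (RT).
PV = 465 * 16.07 = 7472.55
RT = 8.314 * 339 = 2818.446
n = 7472.55 / 2818.446
n = 2.65130146 mol, rounded to 4 dp:

2.6513 mol


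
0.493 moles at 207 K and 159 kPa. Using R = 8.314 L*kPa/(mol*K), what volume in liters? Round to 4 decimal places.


PV = nRT, solve for V = nRT / P.
nRT = 0.493 * 8.314 * 207 = 848.452
V = 848.452 / 159
V = 5.3361761 L, rounded to 4 dp:

5.3362 L


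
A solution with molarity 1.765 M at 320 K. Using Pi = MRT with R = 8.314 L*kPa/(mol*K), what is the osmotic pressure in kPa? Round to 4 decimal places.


Osmotic pressure (van't Hoff): Pi = M*R*T.
RT = 8.314 * 320 = 2660.48
Pi = 1.765 * 2660.48
Pi = 4695.7472 kPa, rounded to 4 dp:

4695.7472 kPa


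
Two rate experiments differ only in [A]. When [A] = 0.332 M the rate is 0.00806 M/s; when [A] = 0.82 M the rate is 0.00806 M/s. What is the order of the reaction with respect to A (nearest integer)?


Rate is proportional to [A]^n, so rate2/rate1 = ([A]2/[A]1)^n. Take logs to solve for n.
rate2/rate1 = 0.00806 / 0.00806 = 1.0
[A]2/[A]1 = 0.82 / 0.332 = 2.4699
n = ln(1.0) / ln(2.4699) = 0.0
Nearest integer order:

0


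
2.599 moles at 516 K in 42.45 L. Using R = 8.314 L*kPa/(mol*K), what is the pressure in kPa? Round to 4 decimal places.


PV = nRT, solve for P = nRT / V.
nRT = 2.599 * 8.314 * 516 = 11149.7724
P = 11149.7724 / 42.45
P = 262.65659364 kPa, rounded to 4 dp:

262.6566 kPa


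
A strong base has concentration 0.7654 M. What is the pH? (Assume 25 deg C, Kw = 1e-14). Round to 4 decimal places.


A strong base dissociates completely, so [OH-] equals the given concentration.
pOH = -log10([OH-]) = -log10(0.7654) = 0.116112
pH = 14 - pOH = 14 - 0.116112
pH = 13.883888, rounded to 4 dp:

13.8839


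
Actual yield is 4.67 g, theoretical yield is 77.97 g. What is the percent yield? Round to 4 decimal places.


% yield = 100 * actual / theoretical
% yield = 100 * 4.67 / 77.97
% yield = 5.98948313 %, rounded to 4 dp:

5.9895 %


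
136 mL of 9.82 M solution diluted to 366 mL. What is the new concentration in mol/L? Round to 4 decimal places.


Dilution: M1*V1 = M2*V2, solve for M2.
M2 = M1*V1 / V2
M2 = 9.82 * 136 / 366
M2 = 1335.52 / 366
M2 = 3.64896175 mol/L, rounded to 4 dp:

3.6490 mol/L


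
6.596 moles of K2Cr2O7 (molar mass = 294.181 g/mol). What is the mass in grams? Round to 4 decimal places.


mass = n * M
mass = 6.596 * 294.181
mass = 1940.417876 g, rounded to 4 dp:

1940.4179 g


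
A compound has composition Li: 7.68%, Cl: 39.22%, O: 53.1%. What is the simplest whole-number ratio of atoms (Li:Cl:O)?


Assume 100 g of compound, divide each mass% by atomic mass to get moles, then normalize by the smallest to get a raw atom ratio.
Moles per 100 g: Li: 7.68/6.941 = 1.1065, Cl: 39.22/35.453 = 1.1063, O: 53.1/15.999 = 3.319
Raw ratio (divide by min = 1.1063): Li: 1.0, Cl: 1.0, O: 3.0
Multiply by 1 to clear fractions: Li: 1.0 ~= 1, Cl: 1.0 ~= 1, O: 3.0 ~= 3
Reduce by GCD to get the simplest whole-number ratio:

1:1:3


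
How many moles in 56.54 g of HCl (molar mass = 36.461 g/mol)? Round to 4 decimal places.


n = mass / M
n = 56.54 / 36.461
n = 1.55069801 mol, rounded to 4 dp:

1.5507 mol


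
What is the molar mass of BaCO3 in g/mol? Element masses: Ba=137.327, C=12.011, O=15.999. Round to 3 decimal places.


M = sum(count * atomic_mass) over atoms.
M = 1*137.327 + 1*12.011 + 3*15.999
M = 137.327 + 12.011 + 47.997
M = 197.335 g/mol, rounded to 3 dp:

197.335 g/mol


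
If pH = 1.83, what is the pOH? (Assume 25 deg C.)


At 25 deg C, pH + pOH = 14.
pOH = 14 - pH = 14 - 1.83
pOH = 12.17:

12.17


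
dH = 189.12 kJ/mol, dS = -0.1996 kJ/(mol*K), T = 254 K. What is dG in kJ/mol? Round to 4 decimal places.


Gibbs: dG = dH - T*dS (consistent units, dS already in kJ/(mol*K)).
T*dS = 254 * -0.1996 = -50.6984
dG = 189.12 - (-50.6984)
dG = 239.8184 kJ/mol, rounded to 4 dp:

239.8184 kJ/mol


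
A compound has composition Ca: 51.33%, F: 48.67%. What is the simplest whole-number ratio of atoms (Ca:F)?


Assume 100 g of compound, divide each mass% by atomic mass to get moles, then normalize by the smallest to get a raw atom ratio.
Moles per 100 g: Ca: 51.33/40.078 = 1.2808, F: 48.67/18.998 = 2.5618
Raw ratio (divide by min = 1.2808): Ca: 1.0, F: 2.0
Multiply by 1 to clear fractions: Ca: 1.0 ~= 1, F: 2.0 ~= 2
Reduce by GCD to get the simplest whole-number ratio:

1:2


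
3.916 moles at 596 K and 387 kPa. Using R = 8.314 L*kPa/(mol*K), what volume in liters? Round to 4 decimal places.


PV = nRT, solve for V = nRT / P.
nRT = 3.916 * 8.314 * 596 = 19404.3439
V = 19404.3439 / 387
V = 50.14042351 L, rounded to 4 dp:

50.1404 L


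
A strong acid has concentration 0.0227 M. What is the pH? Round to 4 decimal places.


A strong acid dissociates completely, so [H+] equals the given concentration.
pH = -log10([H+]) = -log10(0.0227)
pH = 1.64397414, rounded to 4 dp:

1.6440


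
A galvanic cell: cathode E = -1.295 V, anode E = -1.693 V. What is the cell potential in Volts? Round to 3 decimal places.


Standard cell potential: E_cell = E_cathode - E_anode.
E_cell = -1.295 - (-1.693)
E_cell = 0.398 V, rounded to 3 dp:

0.398 V


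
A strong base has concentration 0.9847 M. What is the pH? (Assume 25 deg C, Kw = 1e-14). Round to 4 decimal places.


A strong base dissociates completely, so [OH-] equals the given concentration.
pOH = -log10([OH-]) = -log10(0.9847) = 0.006696
pH = 14 - pOH = 14 - 0.006696
pH = 13.993304, rounded to 4 dp:

13.9933


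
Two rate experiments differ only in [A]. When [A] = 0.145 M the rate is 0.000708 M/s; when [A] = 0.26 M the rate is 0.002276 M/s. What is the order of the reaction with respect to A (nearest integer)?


Rate is proportional to [A]^n, so rate2/rate1 = ([A]2/[A]1)^n. Take logs to solve for n.
rate2/rate1 = 0.002276 / 0.000708 = 3.2147
[A]2/[A]1 = 0.26 / 0.145 = 1.7931
n = ln(3.2147) / ln(1.7931) = 2.0
Nearest integer order:

2


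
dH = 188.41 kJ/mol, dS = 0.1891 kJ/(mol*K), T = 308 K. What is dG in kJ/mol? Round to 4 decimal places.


Gibbs: dG = dH - T*dS (consistent units, dS already in kJ/(mol*K)).
T*dS = 308 * 0.1891 = 58.2428
dG = 188.41 - (58.2428)
dG = 130.1672 kJ/mol, rounded to 4 dp:

130.1672 kJ/mol


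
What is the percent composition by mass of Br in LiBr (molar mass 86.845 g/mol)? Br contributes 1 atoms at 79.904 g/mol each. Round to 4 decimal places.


pct = 100 * (n_elem * M_elem) / M_total
mass_contribution = 1 * 79.904 = 79.904 g/mol
pct = 100 * 79.904 / 86.845
pct = 92.00759975 %, rounded to 4 dp:

92.0076 %


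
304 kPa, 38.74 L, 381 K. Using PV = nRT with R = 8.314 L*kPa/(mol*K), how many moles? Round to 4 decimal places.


PV = nRT, solve for n = PV / (RT).
PV = 304 * 38.74 = 11776.96
RT = 8.314 * 381 = 3167.634
n = 11776.96 / 3167.634
n = 3.71790428 mol, rounded to 4 dp:

3.7179 mol


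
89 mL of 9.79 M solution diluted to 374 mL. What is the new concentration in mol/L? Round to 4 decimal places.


Dilution: M1*V1 = M2*V2, solve for M2.
M2 = M1*V1 / V2
M2 = 9.79 * 89 / 374
M2 = 871.31 / 374
M2 = 2.32970588 mol/L, rounded to 4 dp:

2.3297 mol/L


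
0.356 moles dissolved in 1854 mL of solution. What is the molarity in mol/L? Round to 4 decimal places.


Convert volume to liters: V_L = V_mL / 1000.
V_L = 1854 / 1000 = 1.854 L
M = n / V_L = 0.356 / 1.854
M = 0.19201726 mol/L, rounded to 4 dp:

0.1920 mol/L


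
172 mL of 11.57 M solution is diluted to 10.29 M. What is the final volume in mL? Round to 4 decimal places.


Dilution: M1*V1 = M2*V2, solve for V2.
V2 = M1*V1 / M2
V2 = 11.57 * 172 / 10.29
V2 = 1990.04 / 10.29
V2 = 193.39552964 mL, rounded to 4 dp:

193.3955 mL


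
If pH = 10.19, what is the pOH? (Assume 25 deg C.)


At 25 deg C, pH + pOH = 14.
pOH = 14 - pH = 14 - 10.19
pOH = 3.81:

3.81


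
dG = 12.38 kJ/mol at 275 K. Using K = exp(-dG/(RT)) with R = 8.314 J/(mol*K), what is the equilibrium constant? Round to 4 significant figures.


dG is in kJ/mol; multiply by 1000 to match R in J/(mol*K).
RT = 8.314 * 275 = 2286.35 J/mol
exponent = -dG*1000 / (RT) = -(12.38*1000) / 2286.35 = -5.41474402
K = exp(-5.41474402)
K = 0.0044504769, rounded to 4 significant figures:

0.004450


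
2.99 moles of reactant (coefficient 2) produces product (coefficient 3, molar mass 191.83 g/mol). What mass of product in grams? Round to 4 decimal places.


Use the coefficient ratio to convert reactant moles to product moles, then multiply by the product's molar mass.
moles_P = moles_R * (coeff_P / coeff_R) = 2.99 * (3/2) = 4.485
mass_P = moles_P * M_P = 4.485 * 191.83
mass_P = 860.35755 g, rounded to 4 dp:

860.3576 g


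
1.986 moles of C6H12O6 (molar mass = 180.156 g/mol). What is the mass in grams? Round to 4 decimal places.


mass = n * M
mass = 1.986 * 180.156
mass = 357.789816 g, rounded to 4 dp:

357.7898 g


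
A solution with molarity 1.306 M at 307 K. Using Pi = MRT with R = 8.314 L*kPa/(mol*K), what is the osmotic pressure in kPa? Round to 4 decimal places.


Osmotic pressure (van't Hoff): Pi = M*R*T.
RT = 8.314 * 307 = 2552.398
Pi = 1.306 * 2552.398
Pi = 3333.431788 kPa, rounded to 4 dp:

3333.4318 kPa


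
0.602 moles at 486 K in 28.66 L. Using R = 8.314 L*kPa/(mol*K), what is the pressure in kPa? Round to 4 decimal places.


PV = nRT, solve for P = nRT / V.
nRT = 0.602 * 8.314 * 486 = 2432.4436
P = 2432.4436 / 28.66
P = 84.87242149 kPa, rounded to 4 dp:

84.8724 kPa


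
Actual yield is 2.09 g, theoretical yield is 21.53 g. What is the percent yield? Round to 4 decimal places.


% yield = 100 * actual / theoretical
% yield = 100 * 2.09 / 21.53
% yield = 9.70738504 %, rounded to 4 dp:

9.7074 %


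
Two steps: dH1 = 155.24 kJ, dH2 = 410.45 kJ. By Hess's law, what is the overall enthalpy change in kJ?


Hess's law: enthalpy is a state function, so add the step enthalpies.
dH_total = dH1 + dH2 = 155.24 + (410.45)
dH_total = 565.69 kJ:

565.69 kJ


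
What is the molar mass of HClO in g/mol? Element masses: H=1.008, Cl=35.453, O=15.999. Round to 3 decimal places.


M = sum(count * atomic_mass) over atoms.
M = 1*1.008 + 1*35.453 + 1*15.999
M = 1.008 + 35.453 + 15.999
M = 52.46 g/mol, rounded to 3 dp:

52.460 g/mol


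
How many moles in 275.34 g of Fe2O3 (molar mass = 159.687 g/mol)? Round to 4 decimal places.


n = mass / M
n = 275.34 / 159.687
n = 1.72424806 mol, rounded to 4 dp:

1.7242 mol


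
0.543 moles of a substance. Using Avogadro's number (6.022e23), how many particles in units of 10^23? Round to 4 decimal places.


N = n * NA, then divide by 1e23 for the requested units.
N / 1e23 = n * 6.022
N / 1e23 = 0.543 * 6.022
N / 1e23 = 3.269946, rounded to 4 dp:

3.2699


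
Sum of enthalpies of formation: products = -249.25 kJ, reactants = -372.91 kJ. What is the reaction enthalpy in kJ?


dH_rxn = sum(dH_f products) - sum(dH_f reactants)
dH_rxn = -249.25 - (-372.91)
dH_rxn = 123.66 kJ:

123.66 kJ


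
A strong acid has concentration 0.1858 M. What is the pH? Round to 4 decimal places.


A strong acid dissociates completely, so [H+] equals the given concentration.
pH = -log10([H+]) = -log10(0.1858)
pH = 0.73095429, rounded to 4 dp:

0.7310


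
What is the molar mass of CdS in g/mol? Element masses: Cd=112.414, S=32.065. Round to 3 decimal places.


M = sum(count * atomic_mass) over atoms.
M = 1*112.414 + 1*32.065
M = 112.414 + 32.065
M = 144.479 g/mol, rounded to 3 dp:

144.479 g/mol


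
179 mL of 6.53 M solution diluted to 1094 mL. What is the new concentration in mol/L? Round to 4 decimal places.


Dilution: M1*V1 = M2*V2, solve for M2.
M2 = M1*V1 / V2
M2 = 6.53 * 179 / 1094
M2 = 1168.87 / 1094
M2 = 1.06843693 mol/L, rounded to 4 dp:

1.0684 mol/L


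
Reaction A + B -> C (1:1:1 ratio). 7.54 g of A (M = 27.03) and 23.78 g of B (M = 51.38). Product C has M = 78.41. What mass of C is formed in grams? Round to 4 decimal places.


Find moles of each reactant; the smaller value is the limiting reagent in a 1:1:1 reaction, so moles_C equals moles of the limiter.
n_A = mass_A / M_A = 7.54 / 27.03 = 0.278949 mol
n_B = mass_B / M_B = 23.78 / 51.38 = 0.462826 mol
Limiting reagent: A (smaller), n_limiting = 0.278949 mol
mass_C = n_limiting * M_C = 0.278949 * 78.41
mass_C = 21.87239109 g, rounded to 4 dp:

21.8724 g


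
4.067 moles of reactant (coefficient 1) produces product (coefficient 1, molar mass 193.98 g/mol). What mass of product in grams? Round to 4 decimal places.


Use the coefficient ratio to convert reactant moles to product moles, then multiply by the product's molar mass.
moles_P = moles_R * (coeff_P / coeff_R) = 4.067 * (1/1) = 4.067
mass_P = moles_P * M_P = 4.067 * 193.98
mass_P = 788.91666 g, rounded to 4 dp:

788.9167 g


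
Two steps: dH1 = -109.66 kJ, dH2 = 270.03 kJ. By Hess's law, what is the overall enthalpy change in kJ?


Hess's law: enthalpy is a state function, so add the step enthalpies.
dH_total = dH1 + dH2 = -109.66 + (270.03)
dH_total = 160.37 kJ:

160.37 kJ


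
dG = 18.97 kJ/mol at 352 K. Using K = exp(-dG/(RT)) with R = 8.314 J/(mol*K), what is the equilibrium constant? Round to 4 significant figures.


dG is in kJ/mol; multiply by 1000 to match R in J/(mol*K).
RT = 8.314 * 352 = 2926.528 J/mol
exponent = -dG*1000 / (RT) = -(18.97*1000) / 2926.528 = -6.48208389
K = exp(-6.48208389)
K = 0.0015306177, rounded to 4 significant figures:

0.001531


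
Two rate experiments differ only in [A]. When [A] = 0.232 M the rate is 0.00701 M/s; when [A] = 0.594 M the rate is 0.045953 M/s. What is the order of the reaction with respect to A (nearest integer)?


Rate is proportional to [A]^n, so rate2/rate1 = ([A]2/[A]1)^n. Take logs to solve for n.
rate2/rate1 = 0.045953 / 0.00701 = 6.5553
[A]2/[A]1 = 0.594 / 0.232 = 2.5603
n = ln(6.5553) / ln(2.5603) = 2.0
Nearest integer order:

2


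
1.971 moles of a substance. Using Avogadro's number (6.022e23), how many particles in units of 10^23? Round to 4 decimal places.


N = n * NA, then divide by 1e23 for the requested units.
N / 1e23 = n * 6.022
N / 1e23 = 1.971 * 6.022
N / 1e23 = 11.869362, rounded to 4 dp:

11.8694
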